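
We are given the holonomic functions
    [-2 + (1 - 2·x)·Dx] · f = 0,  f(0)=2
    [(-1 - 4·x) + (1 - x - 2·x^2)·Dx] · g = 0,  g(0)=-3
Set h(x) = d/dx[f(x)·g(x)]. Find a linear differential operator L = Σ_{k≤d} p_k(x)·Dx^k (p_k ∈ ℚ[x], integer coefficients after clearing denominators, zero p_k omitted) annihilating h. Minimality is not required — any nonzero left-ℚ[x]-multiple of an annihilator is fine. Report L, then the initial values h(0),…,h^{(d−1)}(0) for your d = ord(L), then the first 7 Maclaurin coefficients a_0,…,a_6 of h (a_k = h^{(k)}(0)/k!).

f: a_k = 2, 4, 8, 16, 32, 64, 128, …
g: a_k = -3, -3, -9, -15, -33, -63, -129, …
Sym-product of L_f,L_g gives L₀ (≤ ord 1).
h₀' ⇒ L via d/dx closure of L₀.
L = (6 + 16·x + 16·x^2) + (-1 - x + 4·x^2 + 4·x^3)·Dx  (order 1).
h: a_k = -18, -108, -414, -1368, -4050, -11268, -29862, …
ICs: h(0) = -18.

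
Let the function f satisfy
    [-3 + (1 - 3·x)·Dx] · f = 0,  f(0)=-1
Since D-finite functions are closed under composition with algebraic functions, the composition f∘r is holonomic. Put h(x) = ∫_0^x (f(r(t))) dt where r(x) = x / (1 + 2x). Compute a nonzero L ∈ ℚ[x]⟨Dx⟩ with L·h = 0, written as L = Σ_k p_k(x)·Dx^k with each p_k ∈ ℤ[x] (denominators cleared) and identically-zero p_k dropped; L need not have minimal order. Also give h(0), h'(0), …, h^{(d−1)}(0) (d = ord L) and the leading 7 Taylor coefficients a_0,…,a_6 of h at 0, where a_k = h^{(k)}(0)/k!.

L = 3·Dx + (-1 - x + 2·x^2)·Dx^2  (order 2).
h: a_k = 0, -1, -3/2, -1, -3/4, -3/5, -1/2, …
ICs: h(0) = 0, h′(0) = -1.

f: a_k = -1, -3, -9, -27, -81, -243, -729, …
h₀=f(r): pull back L_f along r ⇒ L₀.
h=∫h₀ ⇒ L = L₀·Dx.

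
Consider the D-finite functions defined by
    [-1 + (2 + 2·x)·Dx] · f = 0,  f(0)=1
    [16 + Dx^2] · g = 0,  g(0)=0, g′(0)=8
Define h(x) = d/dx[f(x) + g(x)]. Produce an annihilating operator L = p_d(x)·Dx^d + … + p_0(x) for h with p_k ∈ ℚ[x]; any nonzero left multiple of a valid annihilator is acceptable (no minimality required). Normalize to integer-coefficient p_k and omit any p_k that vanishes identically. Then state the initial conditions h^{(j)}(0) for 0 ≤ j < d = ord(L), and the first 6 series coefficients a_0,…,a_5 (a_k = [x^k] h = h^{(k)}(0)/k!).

f: a_k = 1, 1/2, -1/8, 1/16, -5/128, 7/256, …
g: a_k = 0, 8, 0, -64/3, 0, 256/15, …
L₀ := lclm(L_f,L_g); ord L₀ ≤ 1+2.
h=h₀': d/dx-closure on L₀ ⇒ L.
L = (-1264 - 2048·x - 1024·x^2) + (-2144 - 6240·x - 6144·x^2 - 2048·x^3)·Dx + (-79 - 128·x - 64·x^2)·Dx^2 + (-134 - 390·x - 384·x^2 - 128·x^3)·Dx^3  (order 3).
h: a_k = 17/2, -1/4, -1021/16, -5/32, 65641/768, -63/512, …
ICs: h(0) = 17/2, h′(0) = -1/4, h′′(0) = -1021/8.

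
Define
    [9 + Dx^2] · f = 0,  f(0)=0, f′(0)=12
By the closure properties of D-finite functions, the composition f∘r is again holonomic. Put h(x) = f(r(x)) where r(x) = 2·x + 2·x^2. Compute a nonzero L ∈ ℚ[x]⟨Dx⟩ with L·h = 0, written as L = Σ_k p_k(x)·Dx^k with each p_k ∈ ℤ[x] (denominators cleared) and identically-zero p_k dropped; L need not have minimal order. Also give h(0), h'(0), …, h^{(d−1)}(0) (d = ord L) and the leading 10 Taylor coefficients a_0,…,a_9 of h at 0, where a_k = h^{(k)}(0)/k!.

L = (36 + 216·x + 432·x^2 + 288·x^3) - 2·Dx + (1 + 2·x)·Dx^2  (order 2).
h: a_k = 0, 24, 24, -144, -432, -864/5, 1152, 82944/35, 5184/5, -114048/35, …
ICs: h(0) = 0, h′(0) = 24.

f: a_k = 0, 12, 0, -18, 0, 81/10, 0, -243/140, 0, 243/1120, …
L₀ from L_f via x↦r, Dx↦r'^{-1}Dx.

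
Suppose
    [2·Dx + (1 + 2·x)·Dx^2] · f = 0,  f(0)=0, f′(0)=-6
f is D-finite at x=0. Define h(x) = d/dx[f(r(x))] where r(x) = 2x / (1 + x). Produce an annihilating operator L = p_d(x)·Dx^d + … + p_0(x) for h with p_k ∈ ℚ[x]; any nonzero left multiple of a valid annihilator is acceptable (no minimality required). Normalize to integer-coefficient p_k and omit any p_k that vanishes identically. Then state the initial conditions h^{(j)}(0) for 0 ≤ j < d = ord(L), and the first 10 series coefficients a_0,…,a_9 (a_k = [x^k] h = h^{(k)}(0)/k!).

L = (6 + 10·x) + (1 + 6·x + 5·x^2)·Dx  (order 1).
h: a_k = -12, 72, -372, 1872, -9372, 46872, -234372, 1171872, -5859372, 29296872, …
ICs: h(0) = -12.

f: a_k = 0, -6, 6, -8, 12, -96/5, 32, -384/7, 96, -512/3, …
L₀ from L_f via x↦r, Dx↦r'^{-1}Dx.
h₀' ⇒ L via d/dx closure of L₀.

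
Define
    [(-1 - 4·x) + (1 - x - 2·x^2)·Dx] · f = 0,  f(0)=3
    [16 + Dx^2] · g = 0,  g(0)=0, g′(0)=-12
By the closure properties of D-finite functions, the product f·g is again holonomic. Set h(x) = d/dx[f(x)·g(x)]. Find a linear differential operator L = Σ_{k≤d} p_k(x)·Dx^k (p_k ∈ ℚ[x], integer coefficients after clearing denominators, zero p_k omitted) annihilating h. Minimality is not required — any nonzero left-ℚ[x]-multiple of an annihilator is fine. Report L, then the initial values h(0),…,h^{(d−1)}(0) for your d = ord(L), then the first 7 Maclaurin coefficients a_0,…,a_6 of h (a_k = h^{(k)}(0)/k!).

L = (4 - 128·x - 192·x^2 + 256·x^3 + 256·x^4) + (-5 - 12·x + 48·x^2 + 64·x^3)·Dx + (3 - 7·x - 10·x^2 + 16·x^3 + 16·x^4)·Dx^2  (order 2).
h: a_k = -36, -72, -36, -336, -924, -10584/5, -4852, …
ICs: h(0) = -36, h′(0) = -72.

f: a_k = 3, 3, 9, 15, 33, 63, 129, …
g: a_k = 0, -12, 0, 32, 0, -128/5, 0, …
f·g: L₀ = L_f ⊗_s L_g, ord ≤ 1·2.
Differentiate: ansatz ord ≤ ord L₀ ⇒ L.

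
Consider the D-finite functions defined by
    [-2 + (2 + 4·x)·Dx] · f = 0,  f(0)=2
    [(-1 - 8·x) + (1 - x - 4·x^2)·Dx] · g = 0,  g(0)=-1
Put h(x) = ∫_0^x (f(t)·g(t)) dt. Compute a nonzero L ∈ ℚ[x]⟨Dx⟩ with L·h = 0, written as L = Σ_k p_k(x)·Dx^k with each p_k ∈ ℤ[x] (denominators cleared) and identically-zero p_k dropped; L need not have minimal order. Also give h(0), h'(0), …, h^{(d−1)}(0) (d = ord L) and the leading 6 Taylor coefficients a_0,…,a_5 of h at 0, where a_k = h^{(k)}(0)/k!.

L = (2 + 9·x + 12·x^2)·Dx + (-1 - x + 6·x^2 + 8·x^3)·Dx^2  (order 2).
h: a_k = 0, -2, -2, -11/3, -7, -283/20, …
ICs: h(0) = 0, h′(0) = -2.

f: a_k = 2, 2, -1, 1, -5/4, 7/4, …
g: a_k = -1, -1, -5, -9, -29, -65, …
f·g: L₀ = L_f ⊗_s L_g, ord ≤ 1·1.
∫: right-multiply L₀ by Dx.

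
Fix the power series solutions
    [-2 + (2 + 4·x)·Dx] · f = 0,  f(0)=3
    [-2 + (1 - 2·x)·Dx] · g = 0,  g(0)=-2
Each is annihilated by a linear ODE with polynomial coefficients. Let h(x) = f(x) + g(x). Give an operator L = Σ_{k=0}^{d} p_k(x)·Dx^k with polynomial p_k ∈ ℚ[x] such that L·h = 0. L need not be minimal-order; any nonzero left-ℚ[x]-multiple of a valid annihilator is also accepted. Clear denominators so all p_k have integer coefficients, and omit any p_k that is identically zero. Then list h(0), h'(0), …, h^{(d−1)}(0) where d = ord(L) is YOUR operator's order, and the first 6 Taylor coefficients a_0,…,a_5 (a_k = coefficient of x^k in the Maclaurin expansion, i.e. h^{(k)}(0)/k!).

L = (10 + 12·x) + (-9 - 28·x - 36·x^2)·Dx + (1 + 6·x - 4·x^2 - 24·x^3)·Dx^2  (order 2).
h: a_k = 1, -1, -19/2, -29/2, -271/8, -491/8, …
ICs: h(0) = 1, h′(0) = -1.

f: a_k = 3, 3, -3/2, 3/2, -15/8, 21/8, …
g: a_k = -2, -4, -8, -16, -32, -64, …
Weyl lclm of L_f,L_g ⇒ L₀ (ord ≤ 2).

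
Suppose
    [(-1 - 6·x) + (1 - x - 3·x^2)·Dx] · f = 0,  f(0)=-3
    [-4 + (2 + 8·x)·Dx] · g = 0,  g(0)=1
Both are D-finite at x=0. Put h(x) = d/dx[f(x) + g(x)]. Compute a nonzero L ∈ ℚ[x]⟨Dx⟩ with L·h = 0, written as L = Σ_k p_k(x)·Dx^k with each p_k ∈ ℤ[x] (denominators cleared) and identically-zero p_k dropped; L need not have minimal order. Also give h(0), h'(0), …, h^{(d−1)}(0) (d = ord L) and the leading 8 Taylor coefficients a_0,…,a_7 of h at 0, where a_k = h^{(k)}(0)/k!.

L = (-90 - 516·x - 1548·x^2 - 1296·x^3 - 1620·x^4) + (-15 - 288·x - 1752·x^2 - 4068·x^3 - 4914·x^4 - 4860·x^5)·Dx + (5 + 45·x + 109·x^2 - 18·x^3 - 468·x^4 - 1278·x^5 - 1080·x^6)·Dx^2  (order 2).
h: a_k = -1, -28, -51, -268, -460, -2250, -2709, -19056, …
ICs: h(0) = -1, h′(0) = -28.

f: a_k = -3, -3, -12, -21, -57, -120, -291, -651, …
g: a_k = 1, 2, -2, 4, -10, 28, -84, 264, …
h₀=f+g: left-lcm gives L₀, ord ≤ 2.
h₀' ⇒ L via d/dx closure of L₀.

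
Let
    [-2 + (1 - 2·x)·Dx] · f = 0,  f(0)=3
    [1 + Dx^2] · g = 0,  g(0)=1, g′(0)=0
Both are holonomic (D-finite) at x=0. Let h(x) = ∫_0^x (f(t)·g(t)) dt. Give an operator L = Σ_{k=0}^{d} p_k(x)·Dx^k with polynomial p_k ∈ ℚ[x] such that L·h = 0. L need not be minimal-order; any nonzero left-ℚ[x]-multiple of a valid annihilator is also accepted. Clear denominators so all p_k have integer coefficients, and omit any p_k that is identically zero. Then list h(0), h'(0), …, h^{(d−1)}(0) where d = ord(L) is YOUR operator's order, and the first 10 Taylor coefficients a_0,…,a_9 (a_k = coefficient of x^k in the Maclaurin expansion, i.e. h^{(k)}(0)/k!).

L = (-1 + 2·x)·Dx + 4·Dx^2 + (-1 + 2·x)·Dx^3  (order 3).
h: a_k = 0, 3, 3, 7/2, 21/4, 337/40, 337/24, 5777/240, 40439/960, 9058337/120960, …
ICs: h(0) = 0, h′(0) = 3, h′′(0) = 6.

f: a_k = 3, 6, 12, 24, 48, 96, 192, 384, 768, 1536, …
g: a_k = 1, 0, -1/2, 0, 1/24, 0, -1/720, 0, 1/40320, 0, …
Product ⇒ symmetric product L₀, ord ≤ 2.
Integrate: L := L₀·Dx.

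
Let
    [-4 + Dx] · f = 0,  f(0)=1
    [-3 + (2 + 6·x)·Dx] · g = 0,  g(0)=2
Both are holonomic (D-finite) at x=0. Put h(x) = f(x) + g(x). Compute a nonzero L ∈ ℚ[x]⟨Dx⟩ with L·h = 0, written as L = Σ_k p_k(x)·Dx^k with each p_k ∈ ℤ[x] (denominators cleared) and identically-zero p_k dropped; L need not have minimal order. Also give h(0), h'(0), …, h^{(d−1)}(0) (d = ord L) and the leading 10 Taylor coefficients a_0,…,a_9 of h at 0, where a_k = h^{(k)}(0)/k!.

f: a_k = 1, 4, 8, 32/3, 32/3, 128/15, 256/45, 1024/315, 512/315, 2048/2835, …
g: a_k = 2, 3, -9/4, 27/8, -405/64, 1701/128, -15309/512, 72171/1024, -2814669/16384, 14073345/32768, …
Sum ⇒ L₀ = lclm(L_f,L_g) in ℚ(x)⟨Dx⟩.
L = (132 + 288·x) + (-73 - 384·x - 576·x^2)·Dx + (10 + 78·x + 144·x^2)·Dx^2  (order 2).
h: a_k = 3, 7, 23/4, 337/24, 833/192, 41899/1920, -557833/23040, 23782441/322560, -878232127/5160960, 39965041939/92897280, …
ICs: h(0) = 3, h′(0) = 7.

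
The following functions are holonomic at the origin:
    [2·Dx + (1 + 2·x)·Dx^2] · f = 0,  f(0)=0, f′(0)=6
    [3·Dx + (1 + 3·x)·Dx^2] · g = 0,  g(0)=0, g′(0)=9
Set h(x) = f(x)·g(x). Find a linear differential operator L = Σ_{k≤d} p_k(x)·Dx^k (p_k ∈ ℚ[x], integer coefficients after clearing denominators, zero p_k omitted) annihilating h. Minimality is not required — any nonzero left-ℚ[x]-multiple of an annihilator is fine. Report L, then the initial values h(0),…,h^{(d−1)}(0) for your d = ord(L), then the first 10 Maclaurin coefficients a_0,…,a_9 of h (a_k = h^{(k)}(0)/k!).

L = (156 + 720·x + 864·x^2)·Dx + (310 + 2244·x + 5400·x^2 + 4320·x^3)·Dx^2 + (88 + 860·x + 3132·x^2 + 5040·x^3 + 3024·x^4)·Dx^3 + (5 + 62·x + 305·x^2 + 744·x^3 + 900·x^4 + 432·x^5)·Dx^4  (order 4).
h: a_k = 0, 0, 54, -135, 315, -1485/2, 17901/10, -4419, 390258/35, -803223/28, …
ICs: h(0) = 0, h′(0) = 0, h′′(0) = 108, h′′′(0) = -810.

f: a_k = 0, 6, -6, 8, -12, 96/5, -32, 384/7, -96, 512/3, …
g: a_k = 0, 9, -27/2, 27, -243/4, 729/5, -729/2, 6561/7, -19683/8, 6561, …
Product ⇒ symmetric product L₀, ord ≤ 4.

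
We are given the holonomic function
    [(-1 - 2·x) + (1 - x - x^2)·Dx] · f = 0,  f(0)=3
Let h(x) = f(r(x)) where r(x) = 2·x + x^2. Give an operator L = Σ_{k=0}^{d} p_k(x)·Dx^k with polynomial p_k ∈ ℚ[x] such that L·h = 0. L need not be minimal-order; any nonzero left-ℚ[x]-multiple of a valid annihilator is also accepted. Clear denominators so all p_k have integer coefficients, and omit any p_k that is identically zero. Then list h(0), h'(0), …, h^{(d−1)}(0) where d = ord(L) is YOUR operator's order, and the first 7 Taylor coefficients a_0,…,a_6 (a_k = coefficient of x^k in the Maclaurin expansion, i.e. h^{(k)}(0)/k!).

L = (2 + 10·x + 12·x^2 + 4·x^3) + (-1 + 2·x + 5·x^2 + 4·x^3 + x^4)·Dx  (order 1).
h: a_k = 3, 6, 27, 96, 354, 1302, 4785, …
ICs: h(0) = 3.

f: a_k = 3, 3, 6, 9, 15, 24, 39, …
Substitute x→r, Dx→(1/r')Dx; clear ⇒ L₀.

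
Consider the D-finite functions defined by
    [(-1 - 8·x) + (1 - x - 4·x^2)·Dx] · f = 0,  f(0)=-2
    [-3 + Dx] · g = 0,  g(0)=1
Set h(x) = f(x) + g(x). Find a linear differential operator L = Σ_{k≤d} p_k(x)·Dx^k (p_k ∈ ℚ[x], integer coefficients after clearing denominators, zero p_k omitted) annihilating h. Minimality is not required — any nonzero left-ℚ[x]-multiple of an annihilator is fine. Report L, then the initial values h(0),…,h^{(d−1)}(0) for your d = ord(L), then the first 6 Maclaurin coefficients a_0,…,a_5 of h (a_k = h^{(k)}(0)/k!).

f: a_k = -2, -2, -10, -18, -58, -130, …
g: a_k = 1, 3, 9/2, 9/2, 27/8, 81/40, …
f+g: L₀ = lclm(L_f,L_g), ord ≤ 1+1.
L = (-21 - 9·x - 396·x^2 - 288·x^3) + (1 + 42·x + 159·x^2 - 72·x^3 - 144·x^4)·Dx + (2 - 13·x - 9·x^2 + 56·x^3 + 48·x^4)·Dx^2  (order 2).
h: a_k = -1, 1, -11/2, -27/2, -437/8, -5119/40, …
ICs: h(0) = -1, h′(0) = 1.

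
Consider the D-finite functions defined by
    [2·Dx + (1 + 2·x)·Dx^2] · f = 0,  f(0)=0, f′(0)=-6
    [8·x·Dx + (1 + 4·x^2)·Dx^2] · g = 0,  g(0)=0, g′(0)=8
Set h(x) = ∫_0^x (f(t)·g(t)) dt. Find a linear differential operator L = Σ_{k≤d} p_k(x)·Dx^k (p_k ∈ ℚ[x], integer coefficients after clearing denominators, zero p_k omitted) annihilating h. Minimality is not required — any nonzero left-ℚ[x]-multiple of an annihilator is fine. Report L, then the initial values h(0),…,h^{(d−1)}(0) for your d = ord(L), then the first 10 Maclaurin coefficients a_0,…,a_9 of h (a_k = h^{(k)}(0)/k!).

L = (192 + 704·x + 2560·x^2 + 9984·x^3 + 15360·x^4 + 13312·x^5 + 4096·x^7)·Dx^2 + (72 + 992·x + 4928·x^2 + 15488·x^3 + 34816·x^4 + 47616·x^5 + 35840·x^6 + 6144·x^7 + 14336·x^8)·Dx^3 + (24 + 256·x + 1536·x^2 + 4992·x^3 + 11520·x^4 + 19968·x^5 + 24576·x^6 + 18432·x^7 + 6144·x^8 + 8192·x^9)·Dx^4 + (5 + 36·x + 148·x^2 + 448·x^3 + 1056·x^4 + 1920·x^5 + 2688·x^6 + 3072·x^7 + 2304·x^8 + 1024·x^9 + 1024·x^10)·Dx^5  (order 5).
h: a_k = 0, 0, 0, -16, 12, 0, 16/3, -3328/105, 176/5, 0, …
ICs: h(0) = 0, h′(0) = 0, h′′(0) = 0, h′′′(0) = -96, h′′′′(0) = 288.

f: a_k = 0, -6, 6, -8, 12, -96/5, 32, -384/7, 96, -512/3, …
g: a_k = 0, 8, 0, -32/3, 0, 128/5, 0, -512/7, 0, 2048/9, …
L₀ := L_f ⊗_s L_g (sym. prod.), ord ≤ 4.
∫: right-multiply L₀ by Dx.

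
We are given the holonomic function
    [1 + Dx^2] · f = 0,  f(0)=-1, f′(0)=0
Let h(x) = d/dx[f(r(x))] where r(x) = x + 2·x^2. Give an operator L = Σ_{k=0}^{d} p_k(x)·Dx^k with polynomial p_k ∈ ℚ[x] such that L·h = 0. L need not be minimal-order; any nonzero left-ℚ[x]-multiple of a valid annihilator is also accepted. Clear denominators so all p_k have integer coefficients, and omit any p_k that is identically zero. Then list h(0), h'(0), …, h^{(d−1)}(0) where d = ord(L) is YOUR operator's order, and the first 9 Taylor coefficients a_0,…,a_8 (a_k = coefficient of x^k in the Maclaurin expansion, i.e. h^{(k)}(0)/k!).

f: a_k = -1, 0, 1/2, 0, -1/24, 0, 1/720, 0, -1/40320, …
Substitute x→r, Dx→(1/r')Dx; clear ⇒ L₀.
Differentiate: ansatz ord ≤ ord L₀ ⇒ L.
L = (49 + 16·x + 96·x^2 + 256·x^3 + 256·x^4) + (-12 - 48·x)·Dx + (1 + 8·x + 16·x^2)·Dx^2  (order 2).
h: a_k = 0, 1, 6, 47/6, -5/3, -719/120, -553/60, -23521/5040, 559/280, …
ICs: h(0) = 0, h′(0) = 1.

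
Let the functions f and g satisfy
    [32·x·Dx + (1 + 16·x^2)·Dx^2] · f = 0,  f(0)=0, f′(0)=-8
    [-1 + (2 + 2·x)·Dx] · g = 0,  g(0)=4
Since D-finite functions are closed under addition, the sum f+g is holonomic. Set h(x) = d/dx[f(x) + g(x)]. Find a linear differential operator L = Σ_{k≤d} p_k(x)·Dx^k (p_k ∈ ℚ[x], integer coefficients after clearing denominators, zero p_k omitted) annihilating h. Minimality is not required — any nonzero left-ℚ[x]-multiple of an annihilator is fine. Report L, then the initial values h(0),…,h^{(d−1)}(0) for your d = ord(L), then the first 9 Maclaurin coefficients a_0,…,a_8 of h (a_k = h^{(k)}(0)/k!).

L = (-64 - 160·x + 3072·x^2 + 1536·x^3) + (-131 - 256·x + 5920·x^2 + 12288·x^3 + 5376·x^4)·Dx + (-2 + 126·x + 192·x^2 + 2112·x^3 + 3584·x^4 + 1536·x^5)·Dx^2  (order 2).
h: a_k = -6, -1, 515/4, -5/8, -131037/64, -63/128, 16777447/512, -429/1024, -8589928157/16384, …
ICs: h(0) = -6, h′(0) = -1.

f: a_k = 0, -8, 0, 128/3, 0, -2048/5, 0, 32768/7, 0, …
g: a_k = 4, 2, -1/2, 1/4, -5/32, 7/64, -21/256, 33/512, -429/8192, …
L₀ := lclm(L_f,L_g); ord L₀ ≤ 2+1.
Derive L from L₀ (diff closure).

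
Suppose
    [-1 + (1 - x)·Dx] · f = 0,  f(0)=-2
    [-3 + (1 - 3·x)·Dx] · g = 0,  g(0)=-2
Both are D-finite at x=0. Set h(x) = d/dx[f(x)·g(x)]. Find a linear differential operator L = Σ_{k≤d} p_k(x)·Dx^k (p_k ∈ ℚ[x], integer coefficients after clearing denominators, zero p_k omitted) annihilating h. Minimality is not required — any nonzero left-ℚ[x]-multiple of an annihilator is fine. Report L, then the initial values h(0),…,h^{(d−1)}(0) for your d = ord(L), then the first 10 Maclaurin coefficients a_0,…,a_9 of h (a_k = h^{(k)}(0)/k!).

L = (13 - 36·x + 27·x^2) + (-2 + 11·x - 18·x^2 + 9·x^3)·Dx  (order 1).
h: a_k = 16, 104, 480, 1936, 7280, 26232, 91840, 314912, 1062864, 3542920, …
ICs: h(0) = 16.

f: a_k = -2, -2, -2, -2, -2, -2, -2, -2, -2, -2, …
g: a_k = -2, -6, -18, -54, -162, -486, -1458, -4374, -13122, -39366, …
L₀ := L_f ⊗_s L_g (sym. prod.), ord ≤ 1.
h₀' ⇒ L via d/dx closure of L₀.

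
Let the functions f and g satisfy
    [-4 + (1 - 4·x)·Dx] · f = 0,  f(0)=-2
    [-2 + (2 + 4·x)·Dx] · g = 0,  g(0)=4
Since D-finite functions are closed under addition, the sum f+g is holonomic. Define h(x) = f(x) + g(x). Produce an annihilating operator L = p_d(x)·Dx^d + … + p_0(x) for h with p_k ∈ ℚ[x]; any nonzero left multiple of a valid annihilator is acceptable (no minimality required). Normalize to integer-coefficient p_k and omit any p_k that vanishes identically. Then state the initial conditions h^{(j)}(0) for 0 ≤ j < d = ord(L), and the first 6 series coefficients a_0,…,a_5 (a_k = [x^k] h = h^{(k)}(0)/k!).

L = (-12 - 16·x) + (11 + 40·x + 48·x^2)·Dx + (-1 - 2·x + 16·x^2 + 32·x^3)·Dx^2  (order 2).
h: a_k = 2, -4, -34, -126, -1029/2, -4089/2, …
ICs: h(0) = 2, h′(0) = -4.

f: a_k = -2, -8, -32, -128, -512, -2048, …
g: a_k = 4, 4, -2, 2, -5/2, 7/2, …
Sum ⇒ L₀ = lclm(L_f,L_g) in ℚ(x)⟨Dx⟩.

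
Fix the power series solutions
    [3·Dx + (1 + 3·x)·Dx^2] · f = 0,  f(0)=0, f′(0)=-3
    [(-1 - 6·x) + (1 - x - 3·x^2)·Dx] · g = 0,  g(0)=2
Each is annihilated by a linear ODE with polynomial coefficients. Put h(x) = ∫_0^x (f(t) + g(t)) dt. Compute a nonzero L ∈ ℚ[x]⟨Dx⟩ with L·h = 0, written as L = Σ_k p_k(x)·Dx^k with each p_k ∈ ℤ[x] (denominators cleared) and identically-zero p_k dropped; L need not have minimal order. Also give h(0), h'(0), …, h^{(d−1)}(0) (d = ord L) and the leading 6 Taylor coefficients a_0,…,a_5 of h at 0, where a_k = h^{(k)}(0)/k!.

f: a_k = 0, -3, 9/2, -9, 81/4, -243/5, …
g: a_k = 2, 2, 8, 14, 38, 80, …
L₀ := lclm(L_f,L_g); ord L₀ ≤ 2+1.
Integrate: L := L₀·Dx.
L = (-270 - 1422·x - 3780·x^2 - 2916·x^3 - 2916·x^4)·Dx^2 + (-24 - 468·x - 2736·x^2 - 5616·x^3 - 5994·x^4 - 4860·x^5)·Dx^3 + (11 + 79·x + 129·x^2 - 171·x^3 - 783·x^4 - 1377·x^5 - 972·x^6)·Dx^4  (order 4).
h: a_k = 0, 2, -1/2, 25/6, 5/4, 233/20, …
ICs: h(0) = 0, h′(0) = 2, h′′(0) = -1, h′′′(0) = 25.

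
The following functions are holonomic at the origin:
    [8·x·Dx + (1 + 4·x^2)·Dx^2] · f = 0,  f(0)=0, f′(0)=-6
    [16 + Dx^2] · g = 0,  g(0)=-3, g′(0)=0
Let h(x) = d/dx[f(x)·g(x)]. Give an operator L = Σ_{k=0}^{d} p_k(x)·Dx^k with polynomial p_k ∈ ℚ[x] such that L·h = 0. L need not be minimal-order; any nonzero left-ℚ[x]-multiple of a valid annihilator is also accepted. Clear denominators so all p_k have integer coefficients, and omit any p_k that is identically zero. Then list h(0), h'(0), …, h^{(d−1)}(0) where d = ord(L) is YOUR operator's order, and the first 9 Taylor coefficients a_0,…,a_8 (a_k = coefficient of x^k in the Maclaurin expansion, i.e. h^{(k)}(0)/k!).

f: a_k = 0, -6, 0, 8, 0, -96/5, 0, 384/7, 0, …
g: a_k = -3, 0, 24, 0, -32, 0, 256/15, 0, -512/105, …
f·g: L₀ = L_f ⊗_s L_g, ord ≤ 2·2.
Derive L from L₀ (diff closure).
L = (4096 + 58368·x^2 + 354304·x^4 + 983040·x^6 + 1867776·x^8 + 2621440·x^10 + 2097152·x^12) + (1984·x + 30208·x^3 + 158720·x^5 + 409600·x^7 + 655360·x^9 + 524288·x^11)·Dx + (336 + 5216·x^2 + 34560·x^4 + 114176·x^6 + 249856·x^8 + 360448·x^10 + 262144·x^12)·Dx^2 + (124·x + 1888·x^3 + 9920·x^5 + 25600·x^7 + 40960·x^9 + 32768·x^11)·Dx^3 + (5 + 98·x^2 + 776·x^4 + 3296·x^6 + 8320·x^8 + 12288·x^10 + 8192·x^12)·Dx^4  (order 4).
h: a_k = 18, 0, -504, 0, 2208, 0, -34432/5, 0, 164352/7, …
ICs: h(0) = 18, h′(0) = 0, h′′(0) = -1008, h′′′(0) = 0.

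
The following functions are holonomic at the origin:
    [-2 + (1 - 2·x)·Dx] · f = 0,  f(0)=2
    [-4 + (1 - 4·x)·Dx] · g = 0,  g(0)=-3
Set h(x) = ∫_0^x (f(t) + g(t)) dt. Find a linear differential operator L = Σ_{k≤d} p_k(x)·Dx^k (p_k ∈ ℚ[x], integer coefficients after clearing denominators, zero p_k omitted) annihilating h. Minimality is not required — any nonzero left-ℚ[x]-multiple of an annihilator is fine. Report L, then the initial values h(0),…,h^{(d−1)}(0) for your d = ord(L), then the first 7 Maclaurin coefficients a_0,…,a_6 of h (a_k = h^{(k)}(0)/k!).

f: a_k = 2, 4, 8, 16, 32, 64, 128, …
g: a_k = -3, -12, -48, -192, -768, -3072, -12288, …
h₀=f+g: left-lcm gives L₀, ord ≤ 2.
Integrate: L := L₀·Dx.
L = -16·Dx + (12 - 32·x)·Dx^2 + (-1 + 6·x - 8·x^2)·Dx^3  (order 3).
h: a_k = 0, -1, -4, -40/3, -44, -736/5, -1504/3, …
ICs: h(0) = 0, h′(0) = -1, h′′(0) = -8.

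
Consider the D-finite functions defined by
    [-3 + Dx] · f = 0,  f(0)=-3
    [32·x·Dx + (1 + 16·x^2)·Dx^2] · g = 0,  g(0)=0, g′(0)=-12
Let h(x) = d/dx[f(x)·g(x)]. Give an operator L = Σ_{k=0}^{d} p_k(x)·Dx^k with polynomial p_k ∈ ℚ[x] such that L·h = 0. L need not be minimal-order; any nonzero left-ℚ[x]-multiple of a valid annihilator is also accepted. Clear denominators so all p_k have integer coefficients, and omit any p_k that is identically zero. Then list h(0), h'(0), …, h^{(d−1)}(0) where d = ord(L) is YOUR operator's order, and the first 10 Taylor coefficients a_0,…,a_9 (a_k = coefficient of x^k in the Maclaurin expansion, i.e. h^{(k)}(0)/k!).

L = (-69 - 576·x + 5472·x^2 - 9216·x^3 + 6912·x^4) + (14 + 288·x - 2112·x^2 + 4608·x^3 - 4608·x^4)·Dx + (3 - 32·x + 96·x^2 - 512·x^3 + 768·x^4)·Dx^2  (order 2).
h: a_k = 36, 216, -90, -1656, 11007/2, 28431, -1873521/20, -15476778/35, 1747701801/1120, 3893623863/560, …
ICs: h(0) = 36, h′(0) = 216.

f: a_k = -3, -9, -27/2, -27/2, -81/8, -243/40, -243/80, -729/560, -2187/4480, -729/4480, …
g: a_k = 0, -12, 0, 64, 0, -3072/5, 0, 49152/7, 0, -262144/3, …
L₀ := L_f ⊗_s L_g (sym. prod.), ord ≤ 2.
Differentiate: ansatz ord ≤ ord L₀ ⇒ L.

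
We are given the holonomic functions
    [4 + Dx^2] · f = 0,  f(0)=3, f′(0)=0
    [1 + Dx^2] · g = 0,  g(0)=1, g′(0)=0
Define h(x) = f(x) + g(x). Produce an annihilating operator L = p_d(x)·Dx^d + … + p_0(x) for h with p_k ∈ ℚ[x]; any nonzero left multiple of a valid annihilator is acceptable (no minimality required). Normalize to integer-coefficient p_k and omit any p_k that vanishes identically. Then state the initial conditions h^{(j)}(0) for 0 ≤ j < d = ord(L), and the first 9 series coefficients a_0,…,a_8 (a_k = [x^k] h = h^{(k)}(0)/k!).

f: a_k = 3, 0, -6, 0, 2, 0, -4/15, 0, 2/105, …
g: a_k = 1, 0, -1/2, 0, 1/24, 0, -1/720, 0, 1/40320, …
h₀=f+g: left-lcm gives L₀, ord ≤ 4.
L = 4 + 5·Dx^2 + Dx^4  (order 4).
h: a_k = 4, 0, -13/2, 0, 49/24, 0, -193/720, 0, 769/40320, …
ICs: h(0) = 4, h′(0) = 0, h′′(0) = -13, h′′′(0) = 0.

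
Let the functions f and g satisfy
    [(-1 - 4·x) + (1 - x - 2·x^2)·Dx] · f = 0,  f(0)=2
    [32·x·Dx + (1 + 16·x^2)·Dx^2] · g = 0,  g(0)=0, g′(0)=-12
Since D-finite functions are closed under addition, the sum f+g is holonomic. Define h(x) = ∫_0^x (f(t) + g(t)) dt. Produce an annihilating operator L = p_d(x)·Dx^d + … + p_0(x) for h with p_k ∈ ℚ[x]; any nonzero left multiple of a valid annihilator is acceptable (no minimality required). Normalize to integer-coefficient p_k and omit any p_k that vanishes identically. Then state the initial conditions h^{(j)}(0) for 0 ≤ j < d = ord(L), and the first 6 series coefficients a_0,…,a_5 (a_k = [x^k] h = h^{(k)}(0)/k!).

L = (-96 + 384·x + 6912·x^2 + 15360·x^3 + 40704·x^4 + 12288·x^6)·Dx^2 + (31 + 104·x - 392·x^2 + 736·x^3 + 14912·x^4 + 27904·x^5 + 3072·x^6 + 12288·x^7)·Dx^3 + (-3 - 19·x - 128·x^2 - 152·x^3 - 1128·x^4 + 2496·x^5 + 2560·x^6 + 1024·x^7 + 2048·x^8)·Dx^4  (order 4).
h: a_k = 0, 2, -5, 2, 37/2, 22/5, …
ICs: h(0) = 0, h′(0) = 2, h′′(0) = -10, h′′′(0) = 12.

f: a_k = 2, 2, 6, 10, 22, 42, …
g: a_k = 0, -12, 0, 64, 0, -3072/5, …
L₀ := lclm(L_f,L_g); ord L₀ ≤ 1+2.
h=∫₀ˣh₀: take L = L₀·Dx.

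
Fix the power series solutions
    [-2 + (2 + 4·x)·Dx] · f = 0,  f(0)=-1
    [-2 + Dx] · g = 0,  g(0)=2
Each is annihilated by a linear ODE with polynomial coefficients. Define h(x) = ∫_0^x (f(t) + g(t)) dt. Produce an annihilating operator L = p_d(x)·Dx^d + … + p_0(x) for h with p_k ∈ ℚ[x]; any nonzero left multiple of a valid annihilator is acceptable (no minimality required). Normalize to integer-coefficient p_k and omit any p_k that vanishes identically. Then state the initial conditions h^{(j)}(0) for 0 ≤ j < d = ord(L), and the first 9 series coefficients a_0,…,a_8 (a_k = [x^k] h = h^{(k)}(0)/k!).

L = (6 + 8·x)·Dx + (-5 - 16·x - 16·x^2)·Dx^2 + (1 + 6·x + 8·x^2)·Dx^3  (order 3).
h: a_k = 0, 1, 3/2, 3/2, 13/24, 47/120, -41/720, 1073/5040, -10139/40320, …
ICs: h(0) = 0, h′(0) = 1, h′′(0) = 3.

f: a_k = -1, -1, 1/2, -1/2, 5/8, -7/8, 21/16, -33/16, 429/128, …
g: a_k = 2, 4, 4, 8/3, 4/3, 8/15, 8/45, 16/315, 4/315, …
h₀=f+g: left-lcm gives L₀, ord ≤ 2.
h=∫₀ˣh₀: take L = L₀·Dx.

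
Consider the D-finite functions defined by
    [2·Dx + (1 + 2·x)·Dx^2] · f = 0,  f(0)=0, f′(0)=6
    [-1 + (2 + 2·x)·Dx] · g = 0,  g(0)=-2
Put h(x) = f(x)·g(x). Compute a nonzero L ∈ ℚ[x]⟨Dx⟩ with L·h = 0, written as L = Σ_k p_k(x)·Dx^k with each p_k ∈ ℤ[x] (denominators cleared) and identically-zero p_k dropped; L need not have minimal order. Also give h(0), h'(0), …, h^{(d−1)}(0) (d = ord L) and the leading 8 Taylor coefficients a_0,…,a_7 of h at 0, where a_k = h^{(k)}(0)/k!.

f: a_k = 0, 6, -6, 8, -12, 96/5, -32, 384/7, …
g: a_k = -2, -1, 1/4, -1/8, 5/64, -7/128, 21/512, -33/1024, …
Sym-product of L_f,L_g gives L₀ (≤ ord 2).
L = (-1 + 2·x) + (4 + 4·x)·Dx + (4 + 16·x + 20·x^2 + 8·x^3)·Dx^2  (order 2).
h: a_k = 0, -12, 6, -17/2, 55/4, -3709/160, 12801/320, -629127/8960, …
ICs: h(0) = 0, h′(0) = -12.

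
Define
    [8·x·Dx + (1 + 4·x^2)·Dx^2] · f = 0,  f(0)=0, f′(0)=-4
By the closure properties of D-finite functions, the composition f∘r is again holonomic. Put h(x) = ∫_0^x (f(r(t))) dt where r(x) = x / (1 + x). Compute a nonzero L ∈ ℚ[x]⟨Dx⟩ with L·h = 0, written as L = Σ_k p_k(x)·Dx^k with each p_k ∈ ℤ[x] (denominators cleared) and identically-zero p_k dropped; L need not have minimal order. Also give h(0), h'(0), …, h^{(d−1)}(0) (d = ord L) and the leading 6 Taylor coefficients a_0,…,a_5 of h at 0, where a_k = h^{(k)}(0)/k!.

L = (2 + 10·x)·Dx^2 + (1 + 2·x + 5·x^2)·Dx^3  (order 3).
h: a_k = 0, 0, -2, 4/3, 1/3, -12/5, …
ICs: h(0) = 0, h′(0) = 0, h′′(0) = -4.

f: a_k = 0, -4, 0, 16/3, 0, -64/5, …
h₀=f(r): pull back L_f along r ⇒ L₀.
h=∫₀ˣh₀: take L = L₀·Dx.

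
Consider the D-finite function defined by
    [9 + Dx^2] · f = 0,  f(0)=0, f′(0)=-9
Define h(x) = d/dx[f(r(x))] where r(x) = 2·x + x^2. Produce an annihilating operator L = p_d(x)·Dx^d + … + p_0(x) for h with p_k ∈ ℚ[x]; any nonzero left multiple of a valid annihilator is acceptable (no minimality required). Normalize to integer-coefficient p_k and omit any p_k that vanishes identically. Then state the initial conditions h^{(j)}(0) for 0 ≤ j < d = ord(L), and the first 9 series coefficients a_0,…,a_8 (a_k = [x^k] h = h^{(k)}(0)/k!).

f: a_k = 0, -9, 0, 27/2, 0, -243/40, 0, 729/560, 0, …
f∘r: x↦r, Dx↦Dx/r' in L_f ⇒ L₀.
h₀' ⇒ L via d/dx closure of L₀.
L = (39 + 144·x + 216·x^2 + 144·x^3 + 36·x^4) + (-3 - 3·x)·Dx + (1 + 2·x + x^2)·Dx^2  (order 2).
h: a_k = -18, -18, 324, 648, -567, -2835, -11178/5, 13608/5, 920727/140, …
ICs: h(0) = -18, h′(0) = -18.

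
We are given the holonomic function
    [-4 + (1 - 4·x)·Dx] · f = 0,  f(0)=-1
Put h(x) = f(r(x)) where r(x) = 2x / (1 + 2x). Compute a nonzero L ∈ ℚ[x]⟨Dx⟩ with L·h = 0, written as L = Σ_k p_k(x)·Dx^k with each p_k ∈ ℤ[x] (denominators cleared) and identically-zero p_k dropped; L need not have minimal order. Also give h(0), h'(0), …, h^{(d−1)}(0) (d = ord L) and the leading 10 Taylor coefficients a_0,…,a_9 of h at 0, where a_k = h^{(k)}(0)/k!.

L = 8 + (-1 + 4·x + 12·x^2)·Dx  (order 1).
h: a_k = -1, -8, -48, -288, -1728, -10368, -62208, -373248, -2239488, -13436928, …
ICs: h(0) = -1.

f: a_k = -1, -4, -16, -64, -256, -1024, -4096, -16384, -65536, -262144, …
h₀=f(r): pull back L_f along r ⇒ L₀.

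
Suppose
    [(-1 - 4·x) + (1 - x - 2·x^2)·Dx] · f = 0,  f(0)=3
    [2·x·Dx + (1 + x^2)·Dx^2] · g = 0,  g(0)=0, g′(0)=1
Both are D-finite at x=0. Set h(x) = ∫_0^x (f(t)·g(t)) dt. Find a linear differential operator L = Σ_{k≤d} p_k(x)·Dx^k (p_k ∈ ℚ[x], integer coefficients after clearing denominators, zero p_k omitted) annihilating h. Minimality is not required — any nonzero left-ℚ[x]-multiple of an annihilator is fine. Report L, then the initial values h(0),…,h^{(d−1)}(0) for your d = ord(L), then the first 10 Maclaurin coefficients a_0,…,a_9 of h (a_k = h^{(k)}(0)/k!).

f: a_k = 3, 3, 9, 15, 33, 63, 129, 255, 513, 1023, …
g: a_k = 0, 1, 0, -1/3, 0, 1/5, 0, -1/7, 0, 1/9, …
Sym-product of L_f,L_g gives L₀ (≤ ord 2).
Integrate: L := L₀·Dx.
L = (4 + 2·x + 12·x^2)·Dx + (2 + 6·x + 4·x^2 + 12·x^3)·Dx^2 + (-1 + x + x^2 + x^3 + 2·x^4)·Dx^3  (order 3).
h: a_k = 0, 0, 3/2, 1, 2, 14/5, 51/10, 293/35, 2089/140, 184/7, …
ICs: h(0) = 0, h′(0) = 0, h′′(0) = 3.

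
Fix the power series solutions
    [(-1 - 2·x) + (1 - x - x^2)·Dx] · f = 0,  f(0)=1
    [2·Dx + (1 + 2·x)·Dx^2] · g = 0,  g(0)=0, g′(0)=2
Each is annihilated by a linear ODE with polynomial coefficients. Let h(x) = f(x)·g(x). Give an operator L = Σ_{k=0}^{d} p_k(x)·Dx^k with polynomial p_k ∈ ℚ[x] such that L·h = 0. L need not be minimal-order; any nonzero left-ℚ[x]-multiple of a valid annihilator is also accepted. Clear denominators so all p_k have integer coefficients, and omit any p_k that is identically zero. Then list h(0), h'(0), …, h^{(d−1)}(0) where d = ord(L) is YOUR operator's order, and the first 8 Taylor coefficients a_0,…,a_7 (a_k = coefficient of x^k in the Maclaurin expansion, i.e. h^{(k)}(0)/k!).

L = (4 + 8·x) + (10·x + 10·x^2)·Dx + (-1 - x + 3·x^2 + 2·x^3)·Dx^2  (order 2).
h: a_k = 0, 2, 0, 14/3, 2/3, 176/15, 26/15, 3334/105, …
ICs: h(0) = 0, h′(0) = 2.

f: a_k = 1, 1, 2, 3, 5, 8, 13, 21, …
g: a_k = 0, 2, -2, 8/3, -4, 32/5, -32/3, 128/7, …
f·g: L₀ = L_f ⊗_s L_g, ord ≤ 1·2.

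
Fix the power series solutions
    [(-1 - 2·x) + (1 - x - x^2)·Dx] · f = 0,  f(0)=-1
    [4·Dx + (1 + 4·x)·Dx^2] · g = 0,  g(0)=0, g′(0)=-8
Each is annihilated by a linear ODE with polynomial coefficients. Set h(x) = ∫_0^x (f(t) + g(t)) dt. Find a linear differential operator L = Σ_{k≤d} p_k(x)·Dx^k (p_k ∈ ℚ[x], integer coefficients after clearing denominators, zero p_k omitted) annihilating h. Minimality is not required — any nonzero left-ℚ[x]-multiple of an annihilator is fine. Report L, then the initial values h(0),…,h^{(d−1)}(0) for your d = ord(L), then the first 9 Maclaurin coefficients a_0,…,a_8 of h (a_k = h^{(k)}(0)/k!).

L = (100 + 272·x + 392·x^2 + 144·x^3 + 96·x^4)·Dx^2 + (-7 + 96·x + 434·x^2 + 540·x^3 + 304·x^4 + 160·x^5)·Dx^3 + (-4 - 25·x - 28·x^2 + 46·x^3 + 73·x^4 + 76·x^5 + 32·x^6)·Dx^4  (order 4).
h: a_k = 0, -1, -9/2, 14/3, -137/12, 123/5, -348/5, 4057/21, -32915/56, …
ICs: h(0) = 0, h′(0) = -1, h′′(0) = -9, h′′′(0) = 28.

f: a_k = -1, -1, -2, -3, -5, -8, -13, -21, -34, …
g: a_k = 0, -8, 16, -128/3, 128, -2048/5, 4096/3, -32768/7, 16384, …
Weyl lclm of L_f,L_g ⇒ L₀ (ord ≤ 3).
h=∫₀ˣh₀: take L = L₀·Dx.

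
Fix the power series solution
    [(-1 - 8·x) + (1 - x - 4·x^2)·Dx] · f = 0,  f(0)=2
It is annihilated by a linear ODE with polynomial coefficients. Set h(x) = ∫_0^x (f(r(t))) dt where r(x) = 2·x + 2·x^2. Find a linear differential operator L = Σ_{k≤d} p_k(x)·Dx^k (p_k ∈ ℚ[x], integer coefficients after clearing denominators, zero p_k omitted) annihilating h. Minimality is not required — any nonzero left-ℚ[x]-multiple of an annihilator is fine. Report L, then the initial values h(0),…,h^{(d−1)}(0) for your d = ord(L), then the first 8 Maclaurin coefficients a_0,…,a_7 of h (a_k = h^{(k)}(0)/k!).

f: a_k = 2, 2, 10, 18, 58, 130, 362, 882, …
f∘r: x↦r, Dx↦Dx/r' in L_f ⇒ L₀.
∫: right-multiply L₀ by Dx.
L = (2 + 36·x + 96·x^2 + 64·x^3)·Dx + (-1 + 2·x + 18·x^2 + 32·x^3 + 16·x^4)·Dx^2  (order 2).
h: a_k = 0, 2, 2, 44/3, 56, 280, 1384, 49680/7, …
ICs: h(0) = 0, h′(0) = 2.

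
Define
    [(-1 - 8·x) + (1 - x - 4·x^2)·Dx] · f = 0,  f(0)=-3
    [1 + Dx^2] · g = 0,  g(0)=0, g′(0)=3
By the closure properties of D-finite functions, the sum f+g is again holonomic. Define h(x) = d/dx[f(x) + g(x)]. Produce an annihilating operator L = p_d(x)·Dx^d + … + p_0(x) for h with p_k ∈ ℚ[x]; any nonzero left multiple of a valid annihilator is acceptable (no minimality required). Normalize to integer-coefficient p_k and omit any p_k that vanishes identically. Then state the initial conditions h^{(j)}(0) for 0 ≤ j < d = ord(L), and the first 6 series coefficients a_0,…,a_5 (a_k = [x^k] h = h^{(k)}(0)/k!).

L = (706 + 4324·x + 19178·x^2 + 15080·x^3 + 30400·x^4 + 1152·x^5 + 1536·x^6) + (-55 - 431·x + 153·x^2 + 1009·x^3 + 3620·x^4 + 5904·x^5 + 448·x^6 + 512·x^7)·Dx + (706 + 4324·x + 19178·x^2 + 15080·x^3 + 30400·x^4 + 1152·x^5 + 1536·x^6)·Dx^2 + (-55 - 431·x + 153·x^2 + 1009·x^3 + 3620·x^4 + 5904·x^5 + 448·x^6 + 512·x^7)·Dx^3  (order 3).
h: a_k = 0, -30, -165/2, -348, -7799/8, -3258, …
ICs: h(0) = 0, h′(0) = -30, h′′(0) = -165.

f: a_k = -3, -3, -15, -27, -87, -195, …
g: a_k = 0, 3, 0, -1/2, 0, 1/40, …
h₀=f+g: left-lcm gives L₀, ord ≤ 3.
Differentiate: ansatz ord ≤ ord L₀ ⇒ L.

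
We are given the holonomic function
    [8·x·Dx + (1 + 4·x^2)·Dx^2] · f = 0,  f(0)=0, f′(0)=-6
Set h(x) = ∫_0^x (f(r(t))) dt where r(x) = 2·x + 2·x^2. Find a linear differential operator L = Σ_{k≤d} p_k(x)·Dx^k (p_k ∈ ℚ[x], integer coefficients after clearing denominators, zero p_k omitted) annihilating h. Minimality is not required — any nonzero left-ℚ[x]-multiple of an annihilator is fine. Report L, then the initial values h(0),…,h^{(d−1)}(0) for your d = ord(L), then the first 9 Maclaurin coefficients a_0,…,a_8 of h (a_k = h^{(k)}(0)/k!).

L = (-2 + 32·x + 128·x^2 + 192·x^3 + 96·x^4)·Dx^2 + (1 + 2·x + 16·x^2 + 64·x^3 + 80·x^4 + 32·x^5)·Dx^3  (order 3).
h: a_k = 0, 0, -6, -4, 16, 192/5, -352/5, -3008/7, 768/7, …
ICs: h(0) = 0, h′(0) = 0, h′′(0) = -12.

f: a_k = 0, -6, 0, 8, 0, -96/5, 0, 384/7, 0, …
h₀=f(r): pull back L_f along r ⇒ L₀.
h=∫h₀ ⇒ L = L₀·Dx.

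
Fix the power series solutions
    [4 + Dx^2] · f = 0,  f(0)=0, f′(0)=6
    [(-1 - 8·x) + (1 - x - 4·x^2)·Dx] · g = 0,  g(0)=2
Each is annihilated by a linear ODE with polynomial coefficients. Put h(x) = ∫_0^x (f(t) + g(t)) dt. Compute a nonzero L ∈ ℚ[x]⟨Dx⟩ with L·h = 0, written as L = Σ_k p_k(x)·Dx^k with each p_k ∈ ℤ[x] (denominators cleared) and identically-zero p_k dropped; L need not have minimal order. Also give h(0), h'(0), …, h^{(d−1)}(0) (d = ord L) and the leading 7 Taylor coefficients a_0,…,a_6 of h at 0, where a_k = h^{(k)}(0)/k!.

L = (-116 - 1008·x - 968·x^2 - 2688·x^3 - 640·x^4 - 1024·x^5)·Dx + (28 + 4·x - 8·x^2 - 200·x^3 - 480·x^4 - 384·x^5 - 512·x^6)·Dx^2 + (-29 - 252·x - 242·x^2 - 672·x^3 - 160·x^4 - 256·x^5)·Dx^3 + (7 + x - 2·x^2 - 50·x^3 - 120·x^4 - 96·x^5 - 128·x^6)·Dx^4  (order 4).
h: a_k = 0, 2, 4, 10/3, 7/2, 58/5, 109/5, …
ICs: h(0) = 0, h′(0) = 2, h′′(0) = 8, h′′′(0) = 20.

f: a_k = 0, 6, 0, -4, 0, 4/5, 0, …
g: a_k = 2, 2, 10, 18, 58, 130, 362, …
Sum ⇒ L₀ = lclm(L_f,L_g) in ℚ(x)⟨Dx⟩.
∫: right-multiply L₀ by Dx.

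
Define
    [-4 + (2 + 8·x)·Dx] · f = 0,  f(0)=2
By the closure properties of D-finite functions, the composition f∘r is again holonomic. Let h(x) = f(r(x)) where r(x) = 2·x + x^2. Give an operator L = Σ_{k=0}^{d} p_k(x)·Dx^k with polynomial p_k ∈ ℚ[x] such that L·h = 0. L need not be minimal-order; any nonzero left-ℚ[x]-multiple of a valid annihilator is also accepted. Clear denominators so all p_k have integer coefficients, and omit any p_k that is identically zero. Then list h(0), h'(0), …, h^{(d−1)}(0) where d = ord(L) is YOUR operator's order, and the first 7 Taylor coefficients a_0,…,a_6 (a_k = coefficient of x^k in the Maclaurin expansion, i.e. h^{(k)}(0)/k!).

f: a_k = 2, 4, -4, 8, -20, 56, -168, …
Change of var in L_f (x↦r) gives L₀.
L = (-4 - 4·x) + (1 + 8·x + 4·x^2)·Dx  (order 1).
h: a_k = 2, 8, -12, 48, -228, 1200, -6744, …
ICs: h(0) = 2.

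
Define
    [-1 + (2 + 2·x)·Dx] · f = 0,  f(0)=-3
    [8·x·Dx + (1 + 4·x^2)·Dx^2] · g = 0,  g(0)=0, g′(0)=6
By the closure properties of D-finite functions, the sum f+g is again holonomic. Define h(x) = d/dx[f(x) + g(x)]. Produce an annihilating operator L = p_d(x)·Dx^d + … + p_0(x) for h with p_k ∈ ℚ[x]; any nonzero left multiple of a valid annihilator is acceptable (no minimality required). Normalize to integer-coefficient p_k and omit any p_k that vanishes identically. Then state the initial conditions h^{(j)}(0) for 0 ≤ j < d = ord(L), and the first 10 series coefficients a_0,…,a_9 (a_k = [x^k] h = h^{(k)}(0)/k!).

f: a_k = -3, -3/2, 3/8, -3/16, 15/128, -21/256, 63/1024, -99/2048, 1287/32768, -2145/65536, …
g: a_k = 0, 6, 0, -8, 0, 96/5, 0, -384/7, 0, 512/3, …
Weyl lclm of L_f,L_g ⇒ L₀ (ord ≤ 3).
h₀' ⇒ L via d/dx closure of L₀.
L = (-16 - 40·x + 192·x^2 + 96·x^3) + (-35 - 64·x + 328·x^2 + 768·x^3 + 336·x^4)·Dx + (-2 + 30·x + 48·x^2 + 144·x^3 + 224·x^4 + 96·x^5)·Dx^2  (order 2).
h: a_k = 9/2, 3/4, -393/16, 15/32, 24471/256, 189/512, -787125/2048, 1287/4096, 100643991/65536, 36465/131072, …
ICs: h(0) = 9/2, h′(0) = 3/4.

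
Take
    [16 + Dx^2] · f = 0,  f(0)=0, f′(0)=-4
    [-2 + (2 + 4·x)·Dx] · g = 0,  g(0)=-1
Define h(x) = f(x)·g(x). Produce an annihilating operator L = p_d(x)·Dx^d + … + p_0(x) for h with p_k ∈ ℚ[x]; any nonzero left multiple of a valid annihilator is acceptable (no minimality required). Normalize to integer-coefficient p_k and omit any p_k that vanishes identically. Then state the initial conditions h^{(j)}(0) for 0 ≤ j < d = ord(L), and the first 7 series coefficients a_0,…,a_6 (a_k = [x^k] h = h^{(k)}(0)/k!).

L = (19 + 64·x + 64·x^2) + (-2 - 4·x)·Dx + (1 + 4·x + 4·x^2)·Dx^2  (order 2).
h: a_k = 0, 4, 4, -38/3, -26/3, 341/30, 67/10, …
ICs: h(0) = 0, h′(0) = 4.

f: a_k = 0, -4, 0, 32/3, 0, -128/15, 0, …
g: a_k = -1, -1, 1/2, -1/2, 5/8, -7/8, 21/16, …
f·g: L₀ = L_f ⊗_s L_g, ord ≤ 2·1.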